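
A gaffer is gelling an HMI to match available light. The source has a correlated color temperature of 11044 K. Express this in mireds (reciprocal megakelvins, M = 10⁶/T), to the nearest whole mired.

M = 10⁶ / 11044 = 90.547 → 91 mireds.

91 mireds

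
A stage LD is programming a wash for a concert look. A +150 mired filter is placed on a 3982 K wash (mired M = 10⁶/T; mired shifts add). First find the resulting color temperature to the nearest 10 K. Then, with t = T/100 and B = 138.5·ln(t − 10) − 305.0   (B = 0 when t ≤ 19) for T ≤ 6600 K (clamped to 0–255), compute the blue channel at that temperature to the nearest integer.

69

M_in = 10⁶/3982 = 251.13; M_out = 251.13 + (+150) = 401.13.
T_out = 10⁶/401.13 = 2493.0 K → 2490 K; t = 24.9.
B = 138.5·ln(24.9 − 10) − 305.0 = 138.5·ln 14.9 − 305.0 = 138.5·2.7014 − 305.0 = 69.139.
Rounded: 69.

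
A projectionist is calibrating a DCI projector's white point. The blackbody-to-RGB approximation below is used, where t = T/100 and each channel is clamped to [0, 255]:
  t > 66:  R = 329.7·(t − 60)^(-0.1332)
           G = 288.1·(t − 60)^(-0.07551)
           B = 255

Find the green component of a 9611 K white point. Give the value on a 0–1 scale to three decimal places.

t = 9611/100 = 96.11; the t > 66 branch applies.
G = 288.1·(96.11 − 60)^(-0.07551) = 288.1·36.11^(-0.07551) = 288.1·0.76275 = 219.749.
On a 0–1 scale: 219.749/255 = 0.8618 → 0.862.

0.862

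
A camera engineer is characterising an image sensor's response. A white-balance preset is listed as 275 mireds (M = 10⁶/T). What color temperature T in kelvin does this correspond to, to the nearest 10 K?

T = 10⁶ / 275 = 3636.36 K → 3640 K.

3640 K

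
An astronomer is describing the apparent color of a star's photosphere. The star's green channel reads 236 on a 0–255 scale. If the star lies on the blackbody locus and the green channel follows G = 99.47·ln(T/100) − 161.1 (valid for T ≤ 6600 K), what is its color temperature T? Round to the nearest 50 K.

5400 K

ln t = (236 + 161.1) / 99.47 = 3.9922.
t = e^3.9922 = 54.172.
T = 100·t = 5417 K → 5400 K to the nearest 50 K.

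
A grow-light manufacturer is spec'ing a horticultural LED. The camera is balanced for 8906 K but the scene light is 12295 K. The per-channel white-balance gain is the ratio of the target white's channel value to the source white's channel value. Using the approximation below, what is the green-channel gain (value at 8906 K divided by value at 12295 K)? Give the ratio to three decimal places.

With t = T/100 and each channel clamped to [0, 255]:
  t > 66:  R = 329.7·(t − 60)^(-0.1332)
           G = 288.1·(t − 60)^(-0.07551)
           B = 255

1.060

At 12295 K (t = 122.95):
  G = 288.1·(122.95 − 60)^(-0.07551) = 288.1·62.95^(-0.07551) = 288.1·0.73140 = 210.718.
At 8906 K (t = 89.06):
  G = 288.1·(89.06 − 60)^(-0.07551) = 288.1·29.06^(-0.07551) = 288.1·0.77537 = 223.383.
Gain = 223.383 / 210.718 = 1.0601 → 1.060.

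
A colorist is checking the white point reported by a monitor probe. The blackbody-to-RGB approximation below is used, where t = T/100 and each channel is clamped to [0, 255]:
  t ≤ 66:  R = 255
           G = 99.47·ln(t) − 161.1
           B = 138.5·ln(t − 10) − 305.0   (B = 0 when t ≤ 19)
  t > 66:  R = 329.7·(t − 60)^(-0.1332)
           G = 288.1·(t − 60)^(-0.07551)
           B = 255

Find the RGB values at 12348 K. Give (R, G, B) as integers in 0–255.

t = 12348/100 = 123.48; the t > 66 branch applies.
R = 329.7·(123.48 − 60)^(-0.1332) = 329.7·63.48^(-0.1332) = 329.7·0.57529 = 189.674.
G = 288.1·(123.48 − 60)^(-0.07551) = 288.1·63.48^(-0.07551) = 288.1·0.73094 = 210.584.
B = 255 by definition for t > 66.
Rounded: (190, 211, 255).

(190, 211, 255)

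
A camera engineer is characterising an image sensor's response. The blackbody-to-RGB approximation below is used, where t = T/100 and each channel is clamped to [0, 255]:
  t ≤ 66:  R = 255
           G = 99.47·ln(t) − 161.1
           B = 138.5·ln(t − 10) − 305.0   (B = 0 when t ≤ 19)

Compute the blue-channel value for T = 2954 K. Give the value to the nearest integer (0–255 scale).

t = 2954/100 = 29.54; the t ≤ 66 branch applies.
B = 138.5·ln(29.54 − 10) − 305.0 = 138.5·ln 19.54 − 305.0 = 138.5·2.9725 − 305.0 = 106.686.
Rounded: 107.

107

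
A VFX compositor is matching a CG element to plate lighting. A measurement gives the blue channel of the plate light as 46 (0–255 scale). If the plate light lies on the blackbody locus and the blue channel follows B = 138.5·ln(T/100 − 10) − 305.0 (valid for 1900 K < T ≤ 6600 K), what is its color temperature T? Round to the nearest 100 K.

ln(t − 10) = (46 + 305.0) / 138.5 = 2.5343.
t − 10 = e^2.5343 = 12.608, so t = 22.608.
T = 100·t = 2261 K → 2300 K to the nearest 100 K.

2300 K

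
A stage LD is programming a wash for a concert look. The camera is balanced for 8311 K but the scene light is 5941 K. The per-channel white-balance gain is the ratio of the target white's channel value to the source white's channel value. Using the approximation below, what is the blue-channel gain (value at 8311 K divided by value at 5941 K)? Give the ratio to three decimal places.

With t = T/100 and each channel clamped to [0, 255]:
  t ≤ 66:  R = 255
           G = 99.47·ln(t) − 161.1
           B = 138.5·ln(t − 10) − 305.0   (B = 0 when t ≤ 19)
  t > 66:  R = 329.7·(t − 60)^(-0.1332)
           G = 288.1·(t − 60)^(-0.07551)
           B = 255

1.084

At 5941 K (t = 59.41):
  B = 138.5·ln(59.41 − 10) − 305.0 = 138.5·ln 49.41 − 305.0 = 138.5·3.9002 − 305.0 = 235.171.
At 8311 K (t = 83.11):
  B = 255 by definition for t > 66.
Gain = 255.000 / 235.171 = 1.0843 → 1.084.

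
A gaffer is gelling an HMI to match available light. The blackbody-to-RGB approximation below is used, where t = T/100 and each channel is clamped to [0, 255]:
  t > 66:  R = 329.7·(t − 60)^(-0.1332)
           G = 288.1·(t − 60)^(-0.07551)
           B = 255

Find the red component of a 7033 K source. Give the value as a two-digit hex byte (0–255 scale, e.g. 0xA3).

t = 7033/100 = 70.33; the t > 66 branch applies.
R = 329.7·(70.33 − 60)^(-0.1332) = 329.7·10.33^(-0.1332) = 329.7·0.73269 = 241.569.
Rounded: 242; in hex, 0xF2.

0xF2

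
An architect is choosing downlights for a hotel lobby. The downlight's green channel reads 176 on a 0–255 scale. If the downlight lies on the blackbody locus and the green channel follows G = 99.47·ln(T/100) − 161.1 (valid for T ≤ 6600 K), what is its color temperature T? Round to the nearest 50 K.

ln t = (176 + 161.1) / 99.47 = 3.3890.
t = e^3.3890 = 29.635.
T = 100·t = 2964 K → 2950 K to the nearest 50 K.

2950 K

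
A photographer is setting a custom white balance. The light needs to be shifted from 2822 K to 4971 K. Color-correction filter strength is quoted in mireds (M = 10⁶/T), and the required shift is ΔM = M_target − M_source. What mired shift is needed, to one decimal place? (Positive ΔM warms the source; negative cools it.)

-153.2 mireds

M_source = 10⁶/2822 = 354.359; M_target = 10⁶/4971 = 201.167.
ΔM = 201.167 − 354.359 = -153.192 → -153.2 mireds, a cooling shift.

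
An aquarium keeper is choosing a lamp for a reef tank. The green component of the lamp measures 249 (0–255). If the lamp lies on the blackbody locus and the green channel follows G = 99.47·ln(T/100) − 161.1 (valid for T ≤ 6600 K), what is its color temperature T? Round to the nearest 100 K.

ln t = (249 + 161.1) / 99.47 = 4.1229.
t = e^4.1229 = 61.735.
T = 100·t = 6174 K → 6200 K to the nearest 100 K.

6200 K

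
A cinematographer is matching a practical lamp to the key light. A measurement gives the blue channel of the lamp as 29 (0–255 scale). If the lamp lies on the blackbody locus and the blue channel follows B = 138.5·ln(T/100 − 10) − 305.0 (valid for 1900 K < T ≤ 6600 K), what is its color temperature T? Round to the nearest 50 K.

ln(t − 10) = (29 + 305.0) / 138.5 = 2.4116.
t − 10 = e^2.4116 = 11.151, so t = 21.151.
T = 100·t = 2115 K → 2100 K to the nearest 50 K.

2100 K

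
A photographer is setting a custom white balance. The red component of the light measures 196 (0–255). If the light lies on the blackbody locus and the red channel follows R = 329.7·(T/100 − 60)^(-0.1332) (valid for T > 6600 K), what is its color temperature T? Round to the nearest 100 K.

11000 K

(t − 60)^(-0.1332) = 196/329.7 = 0.59448.
t − 60 = 0.59448^(1/-0.1332) = 0.59448^(-7.508) = 49.621, so t = 109.621.
T = 100·t = 10962 K → 11000 K to the nearest 100 K.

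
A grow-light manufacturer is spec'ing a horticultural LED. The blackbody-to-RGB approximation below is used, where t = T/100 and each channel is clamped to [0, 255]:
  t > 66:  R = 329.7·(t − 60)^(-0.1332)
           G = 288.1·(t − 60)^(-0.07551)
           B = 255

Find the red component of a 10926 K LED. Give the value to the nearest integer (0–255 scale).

196

t = 10926/100 = 109.26; the t > 66 branch applies.
R = 329.7·(109.26 − 60)^(-0.1332) = 329.7·49.26^(-0.1332) = 329.7·0.59506 = 196.191.
Rounded: 196.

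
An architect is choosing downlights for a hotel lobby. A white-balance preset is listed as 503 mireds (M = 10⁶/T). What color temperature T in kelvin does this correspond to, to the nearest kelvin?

T = 10⁶ / 503 = 1988.07 K → 1988 K.

1988 K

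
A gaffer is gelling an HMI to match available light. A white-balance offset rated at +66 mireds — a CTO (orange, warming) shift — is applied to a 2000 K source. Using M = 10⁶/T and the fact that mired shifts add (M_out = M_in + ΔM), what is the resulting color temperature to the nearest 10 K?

1770 K

M_in = 10⁶/2000 = 500.00 mireds.
M_out = 500.00 + (+66) = 566.00 mireds.
T_out = 10⁶/566.00 = 1766.8 K → 1770 K.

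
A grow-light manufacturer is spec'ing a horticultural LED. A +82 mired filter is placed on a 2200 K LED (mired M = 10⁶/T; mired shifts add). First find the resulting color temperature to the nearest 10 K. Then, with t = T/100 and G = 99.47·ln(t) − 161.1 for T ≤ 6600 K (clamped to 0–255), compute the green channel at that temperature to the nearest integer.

M_in = 10⁶/2200 = 454.55; M_out = 454.55 + (+82) = 536.55.
T_out = 10⁶/536.55 = 1863.8 K → 1860 K; t = 18.6.
G = 99.47·ln 18.6 − 161.1 = 99.47·2.9232 − 161.1 = 129.667.
Rounded: 130.

130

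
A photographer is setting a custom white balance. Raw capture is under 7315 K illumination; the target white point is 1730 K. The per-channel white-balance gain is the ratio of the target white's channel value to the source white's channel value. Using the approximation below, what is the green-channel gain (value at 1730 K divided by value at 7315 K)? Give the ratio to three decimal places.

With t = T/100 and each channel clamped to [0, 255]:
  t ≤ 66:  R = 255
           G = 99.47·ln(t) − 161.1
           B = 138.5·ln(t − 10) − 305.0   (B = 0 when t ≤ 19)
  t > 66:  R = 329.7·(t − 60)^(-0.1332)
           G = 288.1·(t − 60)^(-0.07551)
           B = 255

0.516

At 7315 K (t = 73.15):
  G = 288.1·(73.15 − 60)^(-0.07551) = 288.1·13.15^(-0.07551) = 288.1·0.82321 = 237.166.
At 1730 K (t = 17.3):
  G = 99.47·ln 17.3 − 161.1 = 99.47·2.8507 − 161.1 = 122.460.
Gain = 122.460 / 237.166 = 0.5163 → 0.516.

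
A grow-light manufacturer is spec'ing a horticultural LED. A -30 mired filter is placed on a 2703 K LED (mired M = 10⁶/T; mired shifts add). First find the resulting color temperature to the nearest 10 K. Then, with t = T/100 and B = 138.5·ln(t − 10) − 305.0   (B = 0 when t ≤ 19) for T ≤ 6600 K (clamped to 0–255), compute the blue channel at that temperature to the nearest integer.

106

M_in = 10⁶/2703 = 369.96; M_out = 369.96 + (-30) = 339.96.
T_out = 10⁶/339.96 = 2941.5 K → 2940 K; t = 29.4.
B = 138.5·ln(29.4 − 10) − 305.0 = 138.5·ln 19.4 − 305.0 = 138.5·2.9653 − 305.0 = 105.690.
Rounded: 106.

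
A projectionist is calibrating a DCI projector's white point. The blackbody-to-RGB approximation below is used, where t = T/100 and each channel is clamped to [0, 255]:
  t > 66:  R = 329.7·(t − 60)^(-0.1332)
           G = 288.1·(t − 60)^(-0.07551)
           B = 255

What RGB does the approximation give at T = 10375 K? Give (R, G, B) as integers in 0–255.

(199, 217, 255)

t = 10375/100 = 103.75; the t > 66 branch applies.
R = 329.7·(103.75 − 60)^(-0.1332) = 329.7·43.75^(-0.1332) = 329.7·0.60454 = 199.315.
G = 288.1·(103.75 − 60)^(-0.07551) = 288.1·43.75^(-0.07551) = 288.1·0.75178 = 216.587.
B = 255 by definition for t > 66.
Rounded: (199, 217, 255).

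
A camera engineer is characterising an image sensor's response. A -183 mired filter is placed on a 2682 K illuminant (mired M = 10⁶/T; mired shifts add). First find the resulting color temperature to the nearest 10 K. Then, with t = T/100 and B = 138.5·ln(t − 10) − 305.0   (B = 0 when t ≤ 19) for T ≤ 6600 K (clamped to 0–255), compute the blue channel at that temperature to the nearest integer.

215

M_in = 10⁶/2682 = 372.86; M_out = 372.86 + (-183) = 189.86.
T_out = 10⁶/189.86 = 5267.1 K → 5270 K; t = 52.7.
B = 138.5·ln(52.7 − 10) − 305.0 = 138.5·ln 42.7 − 305.0 = 138.5·3.7542 − 305.0 = 214.957.
Rounded: 215.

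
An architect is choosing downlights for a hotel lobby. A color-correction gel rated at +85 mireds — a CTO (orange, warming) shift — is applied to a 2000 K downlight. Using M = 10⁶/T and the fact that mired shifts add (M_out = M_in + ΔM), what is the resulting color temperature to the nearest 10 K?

M_in = 10⁶/2000 = 500.00 mireds.
M_out = 500.00 + (+85) = 585.00 mireds.
T_out = 10⁶/585.00 = 1709.4 K → 1710 K.

1710 K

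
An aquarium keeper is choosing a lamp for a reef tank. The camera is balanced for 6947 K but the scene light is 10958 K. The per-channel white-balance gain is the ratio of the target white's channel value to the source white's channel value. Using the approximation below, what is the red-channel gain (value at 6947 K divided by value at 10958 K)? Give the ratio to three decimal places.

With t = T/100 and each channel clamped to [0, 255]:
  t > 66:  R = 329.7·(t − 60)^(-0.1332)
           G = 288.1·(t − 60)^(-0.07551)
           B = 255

At 10958 K (t = 109.58):
  R = 329.7·(109.58 − 60)^(-0.1332) = 329.7·49.58^(-0.1332) = 329.7·0.59455 = 196.022.
At 6947 K (t = 69.47):
  R = 329.7·(69.47 − 60)^(-0.1332) = 329.7·9.47^(-0.1332) = 329.7·0.74123 = 244.382.
Gain = 244.382 / 196.022 = 1.2467 → 1.247.

1.247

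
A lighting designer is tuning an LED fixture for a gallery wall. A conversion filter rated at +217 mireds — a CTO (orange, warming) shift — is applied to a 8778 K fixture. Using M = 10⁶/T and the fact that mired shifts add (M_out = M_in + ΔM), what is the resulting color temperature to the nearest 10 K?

3020 K

M_in = 10⁶/8778 = 113.92 mireds.
M_out = 113.92 + (+217) = 330.92 mireds.
T_out = 10⁶/330.92 = 3021.9 K → 3020 K.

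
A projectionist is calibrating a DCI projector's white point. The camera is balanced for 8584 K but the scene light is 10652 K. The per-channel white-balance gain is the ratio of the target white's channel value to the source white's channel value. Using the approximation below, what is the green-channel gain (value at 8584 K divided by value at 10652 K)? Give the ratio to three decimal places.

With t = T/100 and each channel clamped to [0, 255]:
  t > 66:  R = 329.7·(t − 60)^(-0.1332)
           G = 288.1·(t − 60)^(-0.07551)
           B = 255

At 10652 K (t = 106.52):
  G = 288.1·(106.52 − 60)^(-0.07551) = 288.1·46.52^(-0.07551) = 288.1·0.74830 = 215.586.
At 8584 K (t = 85.84):
  G = 288.1·(85.84 − 60)^(-0.07551) = 288.1·25.84^(-0.07551) = 288.1·0.78227 = 225.373.
Gain = 225.373 / 215.586 = 1.0454 → 1.045.

1.045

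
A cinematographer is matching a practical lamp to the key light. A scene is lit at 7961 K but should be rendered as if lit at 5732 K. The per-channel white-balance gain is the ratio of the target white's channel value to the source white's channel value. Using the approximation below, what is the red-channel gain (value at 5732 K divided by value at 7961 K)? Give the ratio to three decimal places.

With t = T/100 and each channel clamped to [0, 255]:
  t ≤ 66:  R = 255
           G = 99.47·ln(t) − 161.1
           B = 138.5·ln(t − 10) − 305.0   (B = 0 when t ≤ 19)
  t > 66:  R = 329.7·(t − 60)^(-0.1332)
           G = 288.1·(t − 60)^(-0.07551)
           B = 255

At 7961 K (t = 79.61):
  R = 329.7·(79.61 − 60)^(-0.1332) = 329.7·19.61^(-0.1332) = 329.7·0.67273 = 221.800.
At 5732 K (t = 57.32):
  R = 255 by definition for t ≤ 66.
Gain = 255.000 / 221.800 = 1.1497 → 1.150.

1.150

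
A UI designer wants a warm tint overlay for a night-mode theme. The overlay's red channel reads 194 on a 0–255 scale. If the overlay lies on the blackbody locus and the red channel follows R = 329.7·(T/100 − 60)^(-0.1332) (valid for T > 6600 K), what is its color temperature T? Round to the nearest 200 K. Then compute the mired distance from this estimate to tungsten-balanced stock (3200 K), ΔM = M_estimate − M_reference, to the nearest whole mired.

-225 mireds

(t − 60)^(-0.1332) = 194/329.7 = 0.58841.
t − 60 = 0.58841^(1/-0.1332) = 0.58841^(-7.508) = 53.593, so t = 113.593.
T = 100·t = 11359 K → 11400 K to the nearest 200 K.
M_estimate = 10⁶/11400 = 87.72; M_reference = 10⁶/3200 = 312.50.
ΔM = 87.72 − 312.50 = -224.78 → -225 mireds.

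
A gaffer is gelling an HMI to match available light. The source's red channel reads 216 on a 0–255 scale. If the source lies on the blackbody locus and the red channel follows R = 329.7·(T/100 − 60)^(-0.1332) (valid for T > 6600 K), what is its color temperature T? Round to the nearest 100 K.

8400 K

(t − 60)^(-0.1332) = 216/329.7 = 0.65514.
t − 60 = 0.65514^(1/-0.1332) = 0.65514^(-7.508) = 23.926, so t = 83.926.
T = 100·t = 8393 K → 8400 K to the nearest 100 K.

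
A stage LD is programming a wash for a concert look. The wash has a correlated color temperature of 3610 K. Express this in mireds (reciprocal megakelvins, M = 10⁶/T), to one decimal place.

M = 10⁶ / 3610 = 277.008 → 277.0 mireds.

277.0 mireds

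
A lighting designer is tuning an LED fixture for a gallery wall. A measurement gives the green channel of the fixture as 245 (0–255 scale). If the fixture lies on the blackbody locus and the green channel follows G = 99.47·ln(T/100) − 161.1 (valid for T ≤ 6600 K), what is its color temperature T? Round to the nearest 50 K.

ln t = (245 + 161.1) / 99.47 = 4.0826.
t = e^4.0826 = 59.302.
T = 100·t = 5930 K → 5950 K to the nearest 50 K.

5950 K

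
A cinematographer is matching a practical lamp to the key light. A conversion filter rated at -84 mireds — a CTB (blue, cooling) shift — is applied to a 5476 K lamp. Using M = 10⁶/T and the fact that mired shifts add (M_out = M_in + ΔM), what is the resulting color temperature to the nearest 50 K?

M_in = 10⁶/5476 = 182.62 mireds.
M_out = 182.62 + (-84) = 98.62 mireds.
T_out = 10⁶/98.62 = 10140.4 K → 10150 K.

10150 K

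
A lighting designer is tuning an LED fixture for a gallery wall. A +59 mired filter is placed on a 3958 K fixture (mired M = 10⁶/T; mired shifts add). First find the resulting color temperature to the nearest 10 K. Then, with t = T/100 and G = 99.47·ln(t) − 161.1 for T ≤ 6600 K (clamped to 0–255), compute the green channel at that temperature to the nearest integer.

M_in = 10⁶/3958 = 252.65; M_out = 252.65 + (+59) = 311.65.
T_out = 10⁶/311.65 = 3208.7 K → 3210 K; t = 32.1.
G = 99.47·ln 32.1 − 161.1 = 99.47·3.4689 − 161.1 = 183.947.
Rounded: 184.

184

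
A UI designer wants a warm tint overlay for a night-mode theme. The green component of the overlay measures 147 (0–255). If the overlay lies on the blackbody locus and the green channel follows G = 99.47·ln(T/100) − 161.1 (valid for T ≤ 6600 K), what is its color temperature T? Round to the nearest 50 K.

ln t = (147 + 161.1) / 99.47 = 3.0974.
t = e^3.0974 = 22.141.
T = 100·t = 2214 K → 2200 K to the nearest 50 K.

2200 K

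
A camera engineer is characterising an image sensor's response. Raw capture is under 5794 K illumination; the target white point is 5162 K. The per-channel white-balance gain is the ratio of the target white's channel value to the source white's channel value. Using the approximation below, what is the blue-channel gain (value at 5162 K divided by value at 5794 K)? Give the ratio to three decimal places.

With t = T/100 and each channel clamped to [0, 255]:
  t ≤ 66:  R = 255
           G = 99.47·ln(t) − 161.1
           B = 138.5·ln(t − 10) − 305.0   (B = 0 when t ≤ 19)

At 5794 K (t = 57.94):
  B = 138.5·ln(57.94 − 10) − 305.0 = 138.5·ln 47.94 − 305.0 = 138.5·3.8700 − 305.0 = 230.988.
At 5162 K (t = 51.62):
  B = 138.5·ln(51.62 − 10) − 305.0 = 138.5·ln 41.62 − 305.0 = 138.5·3.7286 − 305.0 = 211.408.
Gain = 211.408 / 230.988 = 0.9152 → 0.915.

0.915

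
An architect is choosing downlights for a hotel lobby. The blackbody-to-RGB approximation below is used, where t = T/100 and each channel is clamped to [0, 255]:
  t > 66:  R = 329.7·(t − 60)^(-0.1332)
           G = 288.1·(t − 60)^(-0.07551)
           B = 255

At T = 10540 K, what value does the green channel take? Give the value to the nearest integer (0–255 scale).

216

t = 10540/100 = 105.4; the t > 66 branch applies.
G = 288.1·(105.4 − 60)^(-0.07551) = 288.1·45.4^(-0.07551) = 288.1·0.74968 = 215.983.
Rounded: 216.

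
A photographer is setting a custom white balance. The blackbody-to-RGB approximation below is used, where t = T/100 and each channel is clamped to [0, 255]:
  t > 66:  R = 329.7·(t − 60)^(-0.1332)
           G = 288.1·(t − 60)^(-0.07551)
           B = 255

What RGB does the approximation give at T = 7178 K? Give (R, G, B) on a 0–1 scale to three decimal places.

(0.931, 0.938, 1.000)

t = 7178/100 = 71.78; the t > 66 branch applies.
R = 329.7·(71.78 − 60)^(-0.1332) = 329.7·11.78^(-0.1332) = 329.7·0.71998 = 237.379.
G = 288.1·(71.78 − 60)^(-0.07551) = 288.1·11.78^(-0.07551) = 288.1·0.83008 = 239.145.
B = 255 by definition for t > 66.
Dividing each by 255: (0.9309, 0.9378, 1.0000) → (0.931, 0.938, 1.000).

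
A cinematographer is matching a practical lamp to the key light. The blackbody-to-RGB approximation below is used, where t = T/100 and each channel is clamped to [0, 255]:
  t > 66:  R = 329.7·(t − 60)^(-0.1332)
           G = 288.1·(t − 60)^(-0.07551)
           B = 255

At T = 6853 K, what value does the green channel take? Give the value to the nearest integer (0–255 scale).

t = 6853/100 = 68.53; the t > 66 branch applies.
G = 288.1·(68.53 − 60)^(-0.07551) = 288.1·8.53^(-0.07551) = 288.1·0.85056 = 245.046.
Rounded: 245.

245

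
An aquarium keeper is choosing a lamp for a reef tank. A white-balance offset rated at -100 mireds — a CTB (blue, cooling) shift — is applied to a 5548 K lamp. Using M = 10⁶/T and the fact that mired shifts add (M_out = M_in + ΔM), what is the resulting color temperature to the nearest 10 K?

M_in = 10⁶/5548 = 180.25 mireds.
M_out = 180.25 + (-100) = 80.25 mireds.
T_out = 10⁶/80.25 = 12461.8 K → 12460 K.

12460 K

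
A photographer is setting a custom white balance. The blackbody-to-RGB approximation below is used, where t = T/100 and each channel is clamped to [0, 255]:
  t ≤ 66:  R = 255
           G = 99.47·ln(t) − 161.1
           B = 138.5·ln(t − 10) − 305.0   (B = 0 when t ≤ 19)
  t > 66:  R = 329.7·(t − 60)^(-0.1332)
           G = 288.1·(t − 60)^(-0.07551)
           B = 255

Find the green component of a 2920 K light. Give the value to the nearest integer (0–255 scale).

t = 2920/100 = 29.2; the t ≤ 66 branch applies.
G = 99.47·ln 29.2 − 161.1 = 99.47·3.3742 − 161.1 = 174.529.
Rounded: 175.

175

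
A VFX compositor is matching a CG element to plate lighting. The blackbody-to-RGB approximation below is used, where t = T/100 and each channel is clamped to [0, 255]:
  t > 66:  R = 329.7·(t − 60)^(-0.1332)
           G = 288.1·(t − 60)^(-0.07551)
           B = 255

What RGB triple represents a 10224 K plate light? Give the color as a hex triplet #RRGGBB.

t = 10224/100 = 102.24; the t > 66 branch applies.
R = 329.7·(102.24 − 60)^(-0.1332) = 329.7·42.24^(-0.1332) = 329.7·0.60737 = 200.250.
G = 288.1·(102.24 − 60)^(-0.07551) = 288.1·42.24^(-0.07551) = 288.1·0.75377 = 217.163.
B = 255 by definition for t > 66.
Rounded: (200, 217, 255).
In hex: #C8D9FF.

#C8D9FF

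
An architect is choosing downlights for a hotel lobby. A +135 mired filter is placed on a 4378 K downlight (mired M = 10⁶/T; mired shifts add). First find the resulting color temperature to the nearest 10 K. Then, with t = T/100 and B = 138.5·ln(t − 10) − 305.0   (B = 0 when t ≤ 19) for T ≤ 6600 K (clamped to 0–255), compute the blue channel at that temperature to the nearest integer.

M_in = 10⁶/4378 = 228.41; M_out = 228.41 + (+135) = 363.41.
T_out = 10⁶/363.41 = 2751.7 K → 2750 K; t = 27.5.
B = 138.5·ln(27.5 − 10) − 305.0 = 138.5·ln 17.5 − 305.0 = 138.5·2.8622 − 305.0 = 91.415.
Rounded: 91.

91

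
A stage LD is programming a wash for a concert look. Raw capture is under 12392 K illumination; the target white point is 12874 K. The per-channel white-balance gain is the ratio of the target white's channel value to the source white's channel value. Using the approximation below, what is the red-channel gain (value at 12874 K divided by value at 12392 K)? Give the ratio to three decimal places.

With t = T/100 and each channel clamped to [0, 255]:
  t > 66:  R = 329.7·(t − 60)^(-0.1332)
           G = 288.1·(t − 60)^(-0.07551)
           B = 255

At 12392 K (t = 123.92):
  R = 329.7·(123.92 − 60)^(-0.1332) = 329.7·63.92^(-0.1332) = 329.7·0.57476 = 189.500.
At 12874 K (t = 128.74):
  R = 329.7·(128.74 − 60)^(-0.1332) = 329.7·68.74^(-0.1332) = 329.7·0.56922 = 187.673.
Gain = 187.673 / 189.500 = 0.9904 → 0.990.

0.990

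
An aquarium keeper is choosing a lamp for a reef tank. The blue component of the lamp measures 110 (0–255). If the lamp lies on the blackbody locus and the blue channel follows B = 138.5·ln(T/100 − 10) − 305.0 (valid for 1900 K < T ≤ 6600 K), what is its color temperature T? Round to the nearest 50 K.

ln(t − 10) = (110 + 305.0) / 138.5 = 2.9964.
t − 10 = e^2.9964 = 20.013, so t = 30.013.
T = 100·t = 3001 K → 3000 K to the nearest 50 K.

3000 K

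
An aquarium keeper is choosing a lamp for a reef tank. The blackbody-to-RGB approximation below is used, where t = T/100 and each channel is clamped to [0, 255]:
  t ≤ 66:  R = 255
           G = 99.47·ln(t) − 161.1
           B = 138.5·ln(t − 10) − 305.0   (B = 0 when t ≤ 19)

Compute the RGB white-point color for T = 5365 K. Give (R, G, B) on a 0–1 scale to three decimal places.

(1.000, 0.922, 0.855)

t = 5365/100 = 53.65; the t ≤ 66 branch applies.
R = 255 by definition for t ≤ 66.
G = 99.47·ln 53.65 − 161.1 = 99.47·3.9825 − 161.1 = 235.037.
B = 138.5·ln(53.65 − 10) − 305.0 = 138.5·ln 43.65 − 305.0 = 138.5·3.7762 − 305.0 = 218.004.
Dividing each by 255: (1.0000, 0.9217, 0.8549) → (1.000, 0.922, 0.855).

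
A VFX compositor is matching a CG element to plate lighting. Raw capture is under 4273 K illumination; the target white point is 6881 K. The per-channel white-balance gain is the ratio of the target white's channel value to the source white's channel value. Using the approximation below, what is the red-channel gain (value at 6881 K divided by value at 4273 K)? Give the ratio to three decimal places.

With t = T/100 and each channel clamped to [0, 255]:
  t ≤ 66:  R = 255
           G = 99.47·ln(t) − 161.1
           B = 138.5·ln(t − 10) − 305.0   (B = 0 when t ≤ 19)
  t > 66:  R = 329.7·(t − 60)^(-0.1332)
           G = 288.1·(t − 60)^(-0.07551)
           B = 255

0.968

At 4273 K (t = 42.73):
  R = 255 by definition for t ≤ 66.
At 6881 K (t = 68.81):
  R = 329.7·(68.81 − 60)^(-0.1332) = 329.7·8.81^(-0.1332) = 329.7·0.74839 = 246.745.
Gain = 246.745 / 255.000 = 0.9676 → 0.968.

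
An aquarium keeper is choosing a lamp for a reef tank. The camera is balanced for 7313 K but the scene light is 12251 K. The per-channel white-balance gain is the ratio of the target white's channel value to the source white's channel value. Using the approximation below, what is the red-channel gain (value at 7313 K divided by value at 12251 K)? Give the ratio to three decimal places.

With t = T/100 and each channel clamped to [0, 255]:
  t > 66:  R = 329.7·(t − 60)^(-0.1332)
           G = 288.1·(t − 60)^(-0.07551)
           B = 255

At 12251 K (t = 122.51):
  R = 329.7·(122.51 − 60)^(-0.1332) = 329.7·62.51^(-0.1332) = 329.7·0.57647 = 190.063.
At 7313 K (t = 73.13):
  R = 329.7·(73.13 − 60)^(-0.1332) = 329.7·13.13^(-0.1332) = 329.7·0.70965 = 233.973.
Gain = 233.973 / 190.063 = 1.2310 → 1.231.

1.231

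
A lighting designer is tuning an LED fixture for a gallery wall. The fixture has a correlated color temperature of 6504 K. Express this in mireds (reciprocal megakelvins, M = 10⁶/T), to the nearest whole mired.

M = 10⁶ / 6504 = 153.752 → 154 mireds.

154 mireds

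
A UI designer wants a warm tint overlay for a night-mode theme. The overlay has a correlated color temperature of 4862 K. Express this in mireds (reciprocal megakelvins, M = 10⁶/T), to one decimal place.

M = 10⁶ / 4862 = 205.677 → 205.7 mireds.

205.7 mireds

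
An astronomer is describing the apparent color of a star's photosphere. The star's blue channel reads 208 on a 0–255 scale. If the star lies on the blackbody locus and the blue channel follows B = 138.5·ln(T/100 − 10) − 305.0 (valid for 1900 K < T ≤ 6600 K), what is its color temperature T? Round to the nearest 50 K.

5050 K

ln(t − 10) = (208 + 305.0) / 138.5 = 3.7040.
t − 10 = e^3.7040 = 40.608, so t = 50.608.
T = 100·t = 5061 K → 5050 K to the nearest 50 K.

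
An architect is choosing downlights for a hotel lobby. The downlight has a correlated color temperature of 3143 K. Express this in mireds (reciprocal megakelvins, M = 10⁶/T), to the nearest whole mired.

M = 10⁶ / 3143 = 318.167 → 318 mireds.

318 mireds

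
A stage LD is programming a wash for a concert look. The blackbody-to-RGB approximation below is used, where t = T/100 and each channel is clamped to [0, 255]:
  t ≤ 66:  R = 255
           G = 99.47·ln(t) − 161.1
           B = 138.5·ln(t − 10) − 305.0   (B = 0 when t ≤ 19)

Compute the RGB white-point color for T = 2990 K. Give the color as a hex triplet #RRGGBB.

#FFB16D

t = 2990/100 = 29.9; the t ≤ 66 branch applies.
R = 255 by definition for t ≤ 66.
G = 99.47·ln 29.9 − 161.1 = 99.47·3.3979 − 161.1 = 176.885.
B = 138.5·ln(29.9 − 10) − 305.0 = 138.5·ln 19.9 − 305.0 = 138.5·2.9907 − 305.0 = 109.215.
Rounded: (255, 177, 109).
In hex: #FFB16D.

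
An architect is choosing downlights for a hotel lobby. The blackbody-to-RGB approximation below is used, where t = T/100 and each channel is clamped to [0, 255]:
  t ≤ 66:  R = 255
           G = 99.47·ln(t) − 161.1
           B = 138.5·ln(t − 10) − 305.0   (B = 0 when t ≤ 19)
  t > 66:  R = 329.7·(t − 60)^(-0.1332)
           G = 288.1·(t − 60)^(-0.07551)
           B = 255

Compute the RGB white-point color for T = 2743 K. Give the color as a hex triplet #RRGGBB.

#FFA85B

t = 2743/100 = 27.43; the t ≤ 66 branch applies.
R = 255 by definition for t ≤ 66.
G = 99.47·ln 27.43 − 161.1 = 99.47·3.3116 − 161.1 = 168.309.
B = 138.5·ln(27.43 − 10) − 305.0 = 138.5·ln 17.43 − 305.0 = 138.5·2.8582 − 305.0 = 90.860.
Rounded: (255, 168, 91).
In hex: #FFA85B.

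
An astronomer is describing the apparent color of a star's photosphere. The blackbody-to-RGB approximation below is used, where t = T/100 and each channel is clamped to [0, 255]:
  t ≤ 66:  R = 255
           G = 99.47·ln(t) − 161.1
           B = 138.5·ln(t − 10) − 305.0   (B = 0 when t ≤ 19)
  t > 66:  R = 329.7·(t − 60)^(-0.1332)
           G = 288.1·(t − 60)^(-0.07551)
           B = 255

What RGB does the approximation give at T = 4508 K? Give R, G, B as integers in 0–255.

R=255, G=218, B=188

t = 4508/100 = 45.08; the t ≤ 66 branch applies.
R = 255 by definition for t ≤ 66.
G = 99.47·ln 45.08 − 161.1 = 99.47·3.8084 − 161.1 = 217.725.
B = 138.5·ln(45.08 − 10) − 305.0 = 138.5·ln 35.08 − 305.0 = 138.5·3.5576 − 305.0 = 187.732.
Rounded: (255, 218, 188).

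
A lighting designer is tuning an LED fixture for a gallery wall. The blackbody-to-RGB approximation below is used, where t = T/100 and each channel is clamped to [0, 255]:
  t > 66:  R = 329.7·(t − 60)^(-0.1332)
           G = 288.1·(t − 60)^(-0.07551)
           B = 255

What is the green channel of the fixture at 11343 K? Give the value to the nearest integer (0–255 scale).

t = 11343/100 = 113.43; the t > 66 branch applies.
G = 288.1·(113.43 − 60)^(-0.07551) = 288.1·53.43^(-0.07551) = 288.1·0.74052 = 213.343.
Rounded: 213.

213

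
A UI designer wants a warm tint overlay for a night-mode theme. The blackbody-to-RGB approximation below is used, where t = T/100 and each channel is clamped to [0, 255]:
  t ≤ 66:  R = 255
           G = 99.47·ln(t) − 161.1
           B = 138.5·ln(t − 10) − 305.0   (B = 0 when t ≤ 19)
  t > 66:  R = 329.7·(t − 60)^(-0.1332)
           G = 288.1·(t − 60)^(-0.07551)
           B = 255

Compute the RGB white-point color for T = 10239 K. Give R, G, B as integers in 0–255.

R=200, G=217, B=255

t = 10239/100 = 102.39; the t > 66 branch applies.
R = 329.7·(102.39 − 60)^(-0.1332) = 329.7·42.39^(-0.1332) = 329.7·0.60708 = 200.155.
G = 288.1·(102.39 − 60)^(-0.07551) = 288.1·42.39^(-0.07551) = 288.1·0.75357 = 217.104.
B = 255 by definition for t > 66.
Rounded: (200, 217, 255).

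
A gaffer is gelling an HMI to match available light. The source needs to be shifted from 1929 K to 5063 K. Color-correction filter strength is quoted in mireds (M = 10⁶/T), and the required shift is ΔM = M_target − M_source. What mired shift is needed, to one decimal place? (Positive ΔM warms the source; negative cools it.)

-320.9 mireds

M_source = 10⁶/1929 = 518.403; M_target = 10⁶/5063 = 197.511.
ΔM = 197.511 − 518.403 = -320.892 → -320.9 mireds, a cooling shift.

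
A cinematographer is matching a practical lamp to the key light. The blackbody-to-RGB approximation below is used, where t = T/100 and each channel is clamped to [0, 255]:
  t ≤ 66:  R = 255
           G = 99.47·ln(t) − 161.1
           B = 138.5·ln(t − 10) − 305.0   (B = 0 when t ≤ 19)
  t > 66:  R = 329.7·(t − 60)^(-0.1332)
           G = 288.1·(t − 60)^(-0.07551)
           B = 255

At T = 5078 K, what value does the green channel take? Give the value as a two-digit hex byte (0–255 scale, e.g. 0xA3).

0xE6

t = 5078/100 = 50.78; the t ≤ 66 branch applies.
G = 99.47·ln 50.78 − 161.1 = 99.47·3.9275 − 161.1 = 229.569.
Rounded: 230; in hex, 0xE6.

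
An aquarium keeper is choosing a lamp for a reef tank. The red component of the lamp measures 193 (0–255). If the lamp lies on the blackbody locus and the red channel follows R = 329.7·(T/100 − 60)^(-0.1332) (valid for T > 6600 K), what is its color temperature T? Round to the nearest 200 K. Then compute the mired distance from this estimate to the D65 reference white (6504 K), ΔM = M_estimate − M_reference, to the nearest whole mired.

(t − 60)^(-0.1332) = 193/329.7 = 0.58538.
t − 60 = 0.58538^(1/-0.1332) = 0.58538^(-7.508) = 55.713, so t = 115.713.
T = 100·t = 11571 K → 11600 K to the nearest 200 K.
M_estimate = 10⁶/11600 = 86.21; M_reference = 10⁶/6504 = 153.75.
ΔM = 86.21 − 153.75 = -67.54 → -68 mireds.

-68 mireds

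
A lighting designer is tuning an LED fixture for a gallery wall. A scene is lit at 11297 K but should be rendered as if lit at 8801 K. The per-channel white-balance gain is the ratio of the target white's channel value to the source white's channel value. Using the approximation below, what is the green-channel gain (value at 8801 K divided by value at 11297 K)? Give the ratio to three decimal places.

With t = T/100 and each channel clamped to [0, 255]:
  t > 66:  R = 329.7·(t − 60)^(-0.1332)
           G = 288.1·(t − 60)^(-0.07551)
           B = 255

1.049

At 11297 K (t = 112.97):
  G = 288.1·(112.97 − 60)^(-0.07551) = 288.1·52.97^(-0.07551) = 288.1·0.74100 = 213.482.
At 8801 K (t = 88.01):
  G = 288.1·(88.01 − 60)^(-0.07551) = 288.1·28.01^(-0.07551) = 288.1·0.77752 = 224.004.
Gain = 224.004 / 213.482 = 1.0493 → 1.049.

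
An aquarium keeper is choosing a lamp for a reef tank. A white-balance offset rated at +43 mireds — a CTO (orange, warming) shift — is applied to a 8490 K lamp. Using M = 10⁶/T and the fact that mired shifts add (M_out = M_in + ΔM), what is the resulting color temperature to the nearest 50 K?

6200 K

M_in = 10⁶/8490 = 117.79 mireds.
M_out = 117.79 + (+43) = 160.79 mireds.
T_out = 10⁶/160.79 = 6219.5 K → 6200 K.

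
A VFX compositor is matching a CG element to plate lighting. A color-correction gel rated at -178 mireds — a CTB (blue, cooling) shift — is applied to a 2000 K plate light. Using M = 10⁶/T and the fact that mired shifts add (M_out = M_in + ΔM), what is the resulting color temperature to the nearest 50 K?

M_in = 10⁶/2000 = 500.00 mireds.
M_out = 500.00 + (-178) = 322.00 mireds.
T_out = 10⁶/322.00 = 3105.6 K → 3100 K.

3100 K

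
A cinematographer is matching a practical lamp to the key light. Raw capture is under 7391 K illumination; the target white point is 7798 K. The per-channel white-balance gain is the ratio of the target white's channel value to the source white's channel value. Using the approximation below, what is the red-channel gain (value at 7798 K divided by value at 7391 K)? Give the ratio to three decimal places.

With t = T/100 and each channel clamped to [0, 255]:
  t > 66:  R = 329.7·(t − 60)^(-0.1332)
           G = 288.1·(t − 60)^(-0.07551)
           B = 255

At 7391 K (t = 73.91):
  R = 329.7·(73.91 − 60)^(-0.1332) = 329.7·13.91^(-0.1332) = 329.7·0.70422 = 232.182.
At 7798 K (t = 77.98):
  R = 329.7·(77.98 − 60)^(-0.1332) = 329.7·17.98^(-0.1332) = 329.7·0.68055 = 224.378.
Gain = 224.378 / 232.182 = 0.9664 → 0.966.

0.966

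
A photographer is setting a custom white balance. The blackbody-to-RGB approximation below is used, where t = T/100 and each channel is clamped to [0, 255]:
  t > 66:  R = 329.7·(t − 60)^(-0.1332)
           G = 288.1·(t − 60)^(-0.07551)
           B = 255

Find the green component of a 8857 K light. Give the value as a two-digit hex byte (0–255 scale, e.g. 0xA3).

0xE0

t = 8857/100 = 88.57; the t > 66 branch applies.
G = 288.1·(88.57 − 60)^(-0.07551) = 288.1·28.57^(-0.07551) = 288.1·0.77636 = 223.670.
Rounded: 224; in hex, 0xE0.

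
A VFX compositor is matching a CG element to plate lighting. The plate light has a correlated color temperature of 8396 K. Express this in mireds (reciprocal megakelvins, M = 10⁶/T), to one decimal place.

119.1 mireds

M = 10⁶ / 8396 = 119.104 → 119.1 mireds.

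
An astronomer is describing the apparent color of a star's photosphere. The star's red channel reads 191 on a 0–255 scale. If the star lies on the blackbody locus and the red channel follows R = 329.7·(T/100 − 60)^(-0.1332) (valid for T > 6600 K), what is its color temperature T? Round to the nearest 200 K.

(t − 60)^(-0.1332) = 191/329.7 = 0.57931.
t − 60 = 0.57931^(1/-0.1332) = 0.57931^(-7.508) = 60.245, so t = 120.245.
T = 100·t = 12025 K → 12000 K to the nearest 200 K.

12000 K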